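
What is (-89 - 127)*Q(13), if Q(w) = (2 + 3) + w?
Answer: -3888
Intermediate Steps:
Q(w) = 5 + w
(-89 - 127)*Q(13) = (-89 - 127)*(5 + 13) = -216*18 = -3888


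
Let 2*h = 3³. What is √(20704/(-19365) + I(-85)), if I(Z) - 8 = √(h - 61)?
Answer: √(10396371360 + 750006450*I*√190)/38730 ≈ 2.8901 + 1.1924*I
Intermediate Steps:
h = 27/2 (h = (½)*3³ = (½)*27 = 27/2 ≈ 13.500)
I(Z) = 8 + I*√190/2 (I(Z) = 8 + √(27/2 - 61) = 8 + √(-95/2) = 8 + I*√190/2)
√(20704/(-19365) + I(-85)) = √(20704/(-19365) + (8 + I*√190/2)) = √(20704*(-1/19365) + (8 + I*√190/2)) = √(-20704/19365 + (8 + I*√190/2)) = √(134216/19365 + I*√190/2)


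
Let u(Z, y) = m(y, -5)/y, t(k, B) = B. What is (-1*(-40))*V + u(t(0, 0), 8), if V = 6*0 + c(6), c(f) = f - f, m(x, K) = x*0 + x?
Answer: 1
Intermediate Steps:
m(x, K) = x (m(x, K) = 0 + x = x)
c(f) = 0
u(Z, y) = 1 (u(Z, y) = y/y = 1)
V = 0 (V = 6*0 + 0 = 0 + 0 = 0)
(-1*(-40))*V + u(t(0, 0), 8) = -1*(-40)*0 + 1 = 40*0 + 1 = 0 + 1 = 1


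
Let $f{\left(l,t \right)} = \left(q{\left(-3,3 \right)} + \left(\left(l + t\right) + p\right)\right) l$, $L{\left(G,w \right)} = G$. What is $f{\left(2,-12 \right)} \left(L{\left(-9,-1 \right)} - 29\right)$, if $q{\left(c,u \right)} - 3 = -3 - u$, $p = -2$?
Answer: $1140$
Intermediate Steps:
$q{\left(c,u \right)} = - u$ ($q{\left(c,u \right)} = 3 - \left(3 + u\right) = - u$)
$f{\left(l,t \right)} = l \left(-5 + l + t\right)$ ($f{\left(l,t \right)} = \left(\left(-1\right) 3 - \left(2 - l - t\right)\right) l = \left(-3 + \left(-2 + l + t\right)\right) l = \left(-5 + l + t\right) l = l \left(-5 + l + t\right)$)
$f{\left(2,-12 \right)} \left(L{\left(-9,-1 \right)} - 29\right) = 2 \left(-5 + 2 - 12\right) \left(-9 - 29\right) = 2 \left(-15\right) \left(-38\right) = \left(-30\right) \left(-38\right) = 1140$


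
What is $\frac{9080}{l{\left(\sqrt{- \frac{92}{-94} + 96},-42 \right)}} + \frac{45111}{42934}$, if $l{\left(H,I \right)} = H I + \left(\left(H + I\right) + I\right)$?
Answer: $\frac{934885651593}{157360966922} - \frac{186140 \sqrt{214226}}{3665183} \approx -17.565$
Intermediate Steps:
$l{\left(H,I \right)} = H + 2 I + H I$ ($l{\left(H,I \right)} = H I + \left(H + 2 I\right) = H + 2 I + H I$)
$\frac{9080}{l{\left(\sqrt{- \frac{92}{-94} + 96},-42 \right)}} + \frac{45111}{42934} = \frac{9080}{\sqrt{- \frac{92}{-94} + 96} + 2 \left(-42\right) + \sqrt{- \frac{92}{-94} + 96} \left(-42\right)} + \frac{45111}{42934} = \frac{9080}{\sqrt{\left(-92\right) \left(- \frac{1}{94}\right) + 96} - 84 + \sqrt{\left(-92\right) \left(- \frac{1}{94}\right) + 96} \left(-42\right)} + 45111 \cdot \frac{1}{42934} = \frac{9080}{\sqrt{\frac{46}{47} + 96} - 84 + \sqrt{\frac{46}{47} + 96} \left(-42\right)} + \frac{45111}{42934} = \frac{9080}{\sqrt{\frac{4558}{47}} - 84 + \sqrt{\frac{4558}{47}} \left(-42\right)} + \frac{45111}{42934} = \frac{9080}{\frac{\sqrt{214226}}{47} - 84 + \frac{\sqrt{214226}}{47} \left(-42\right)} + \frac{45111}{42934} = \frac{9080}{\frac{\sqrt{214226}}{47} - 84 - \frac{42 \sqrt{214226}}{47}} + \frac{45111}{42934} = \frac{9080}{-84 - \frac{41 \sqrt{214226}}{47}} + \frac{45111}{42934} = \frac{45111}{42934} + \frac{9080}{-84 - \frac{41 \sqrt{214226}}{47}}$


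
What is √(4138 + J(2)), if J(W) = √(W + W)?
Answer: 6*√115 ≈ 64.343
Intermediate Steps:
J(W) = √2*√W (J(W) = √(2*W) = √2*√W)
√(4138 + J(2)) = √(4138 + √2*√2) = √(4138 + 2) = √4140 = 6*√115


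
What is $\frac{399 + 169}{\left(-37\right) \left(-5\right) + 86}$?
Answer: $\frac{568}{271} \approx 2.0959$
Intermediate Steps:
$\frac{399 + 169}{\left(-37\right) \left(-5\right) + 86} = \frac{568}{185 + 86} = \frac{568}{271}$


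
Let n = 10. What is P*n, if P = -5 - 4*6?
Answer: -290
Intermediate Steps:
P = -29 (P = -5 - 24 = -29)
P*n = -29*10 = -290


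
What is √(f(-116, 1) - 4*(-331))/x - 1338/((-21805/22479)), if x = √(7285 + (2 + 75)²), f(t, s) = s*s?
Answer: 30076902/21805 + 5*√700342/13214 ≈ 1379.7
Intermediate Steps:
f(t, s) = s²
x = √13214 (x = √(7285 + 77²) = √(7285 + 5929) = √13214 ≈ 114.95)
√(f(-116, 1) - 4*(-331))/x - 1338/((-21805/22479)) = √(1² - 4*(-331))/(√13214) - 1338/((-21805/22479)) = √(1 + 1324)*(√13214/13214) - 1338/((-21805*1/22479)) = √1325*(√13214/13214) - 1338/(-21805/22479) = (5*√53)*(√13214/13214) - 1338*(-22479/21805) = 5*√700342/13214 + 30076902/21805 = 30076902/21805 + 5*√700342/13214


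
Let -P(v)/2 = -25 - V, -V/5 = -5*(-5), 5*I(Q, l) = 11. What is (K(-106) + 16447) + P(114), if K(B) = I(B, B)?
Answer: 81246/5 ≈ 16249.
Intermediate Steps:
I(Q, l) = 11/5 (I(Q, l) = (1/5)*11 = 11/5)
V = -125 (V = -(-25)*(-5) = -5*25 = -125)
P(v) = -200 (P(v) = -2*(-25 - 1*(-125)) = -2*(-25 + 125) = -2*100 = -200)
K(B) = 11/5
(K(-106) + 16447) + P(114) = (11/5 + 16447) - 200 = 82246/5 - 200 = 81246/5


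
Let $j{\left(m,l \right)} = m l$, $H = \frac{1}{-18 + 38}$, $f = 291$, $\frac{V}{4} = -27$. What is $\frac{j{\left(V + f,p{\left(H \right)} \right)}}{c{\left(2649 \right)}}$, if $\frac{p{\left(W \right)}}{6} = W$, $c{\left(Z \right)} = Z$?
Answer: $\frac{183}{8830} \approx 0.020725$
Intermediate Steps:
$V = -108$ ($V = 4 \left(-27\right) = -108$)
$H = \frac{1}{20} \approx 0.05$
$p{\left(W \right)} = 6 W$
$j{\left(m,l \right)} = l m$
$\frac{j{\left(V + f,p{\left(H \right)} \right)}}{c{\left(2649 \right)}} = \frac{6 \cdot \frac{1}{20} \left(-108 + 291\right)}{2649} = \frac{3}{10} \cdot 183 \cdot \frac{1}{2649} = \frac{549}{10} \cdot \frac{1}{2649} = \frac{183}{8830}$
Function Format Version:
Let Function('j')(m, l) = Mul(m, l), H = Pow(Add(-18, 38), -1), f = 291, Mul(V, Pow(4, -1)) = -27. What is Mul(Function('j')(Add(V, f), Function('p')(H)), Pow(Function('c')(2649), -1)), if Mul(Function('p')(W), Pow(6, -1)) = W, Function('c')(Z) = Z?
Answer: Rational(183, 8830) ≈ 0.020725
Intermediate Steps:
V = -108 (V = Mul(4, -27) = -108)
H = Rational(1, 20) (H = Pow(20, -1) = Rational(1, 20) ≈ 0.050000)
Function('p')(W) = Mul(6, W)
Function('j')(m, l) = Mul(l, m)
Mul(Function('j')(Add(V, f), Function('p')(H)), Pow(Function('c')(2649), -1)) = Mul(Mul(Mul(6, Rational(1, 20)), Add(-108, 291)), Pow(2649, -1)) = Mul(Mul(Rational(3, 10), 183), Rational(1, 2649)) = Mul(Rational(549, 10), Rational(1, 2649)) = Rational(183, 8830)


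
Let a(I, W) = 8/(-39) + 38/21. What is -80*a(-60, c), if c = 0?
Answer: -11680/91 ≈ -128.35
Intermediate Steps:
a(I, W) = 146/91 (a(I, W) = 8*(-1/39) + 38*(1/21) = -8/39 + 38/21 = 146/91)
-80*a(-60, c) = -80*146/91 = -11680/91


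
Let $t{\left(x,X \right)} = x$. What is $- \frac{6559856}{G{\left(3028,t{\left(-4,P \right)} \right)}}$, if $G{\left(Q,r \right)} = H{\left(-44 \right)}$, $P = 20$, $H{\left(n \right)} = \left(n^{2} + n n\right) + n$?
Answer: $- \frac{1639964}{957} \approx -1713.7$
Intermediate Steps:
$H{\left(n \right)} = n + 2 n^{2}$ ($H{\left(n \right)} = \left(n^{2} + n^{2}\right) + n = 2 n^{2} + n = n + 2 n^{2}$)
$G{\left(Q,r \right)} = 3828$ ($G{\left(Q,r \right)} = - 44 \left(1 + 2 \left(-44\right)\right) = - 44 \left(1 - 88\right) = \left(-44\right) \left(-87\right) = 3828$)
$- \frac{6559856}{G{\left(3028,t{\left(-4,P \right)} \right)}} = - \frac{6559856}{3828} = \left(-6559856\right) \frac{1}{3828} = - \frac{1639964}{957}$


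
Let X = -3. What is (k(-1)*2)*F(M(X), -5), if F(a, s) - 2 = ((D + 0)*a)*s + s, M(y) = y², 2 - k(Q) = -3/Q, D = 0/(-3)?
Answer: 6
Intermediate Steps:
D = 0 (D = 0*(-⅓) = 0)
k(Q) = 2 + 3/Q (k(Q) = 2 - (-3)/Q = 2 + 3/Q)
F(a, s) = 2 + s (F(a, s) = 2 + (((0 + 0)*a)*s + s) = 2 + ((0*a)*s + s) = 2 + (0*s + s) = 2 + (0 + s) = 2 + s)
(k(-1)*2)*F(M(X), -5) = ((2 + 3/(-1))*2)*(2 - 5) = ((2 + 3*(-1))*2)*(-3) = ((2 - 3)*2)*(-3) = -1*2*(-3) = -2*(-3) = 6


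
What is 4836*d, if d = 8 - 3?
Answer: 24180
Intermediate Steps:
d = 5
4836*d = 4836*5 = 24180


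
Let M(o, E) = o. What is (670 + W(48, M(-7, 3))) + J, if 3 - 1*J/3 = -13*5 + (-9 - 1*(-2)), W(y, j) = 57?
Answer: 952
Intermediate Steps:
J = 225 (J = 9 - 3*(-13*5 + (-9 - 1*(-2))) = 9 - 3*(-65 + (-9 + 2)) = 9 - 3*(-65 - 7) = 9 - 3*(-72) = 9 + 216 = 225)
(670 + W(48, M(-7, 3))) + J = (670 + 57) + 225 = 727 + 225 = 952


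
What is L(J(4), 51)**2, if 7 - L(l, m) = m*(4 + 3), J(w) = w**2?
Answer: 122500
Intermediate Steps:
L(l, m) = 7 - 7*m (L(l, m) = 7 - m*(4 + 3) = 7 - m*7 = 7 - 7*m)
L(J(4), 51)**2 = (7 - 7*51)**2 = (7 - 357)**2 = (-350)**2 = 122500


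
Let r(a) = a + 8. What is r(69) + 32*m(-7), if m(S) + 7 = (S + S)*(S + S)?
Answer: 6125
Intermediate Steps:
r(a) = 8 + a
m(S) = -7 + 4*S² (m(S) = -7 + (S + S)*(S + S) = -7 + (2*S)*(2*S) = -7 + 4*S²)
r(69) + 32*m(-7) = (8 + 69) + 32*(-7 + 4*(-7)²) = 77 + 32*(-7 + 4*49) = 77 + 32*(-7 + 196) = 77 + 32*189 = 77 + 6048 = 6125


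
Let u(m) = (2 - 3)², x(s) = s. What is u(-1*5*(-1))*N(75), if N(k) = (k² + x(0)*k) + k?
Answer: 5700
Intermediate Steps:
N(k) = k + k² (N(k) = (k² + 0*k) + k = (k² + 0) + k = k² + k = k + k²)
u(m) = 1 (u(m) = (-1)² = 1)
u(-1*5*(-1))*N(75) = 1*(75*(1 + 75)) = 1*(75*76) = 1*5700 = 5700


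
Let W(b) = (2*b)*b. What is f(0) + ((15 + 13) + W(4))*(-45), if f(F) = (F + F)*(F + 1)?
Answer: -2700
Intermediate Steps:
W(b) = 2*b²
f(F) = 2*F*(1 + F) (f(F) = (2*F)*(1 + F) = 2*F*(1 + F))
f(0) + ((15 + 13) + W(4))*(-45) = 2*0*(1 + 0) + ((15 + 13) + 2*4²)*(-45) = 2*0*1 + (28 + 2*16)*(-45) = 0 + (28 + 32)*(-45) = 0 + 60*(-45) = 0 - 2700 = -2700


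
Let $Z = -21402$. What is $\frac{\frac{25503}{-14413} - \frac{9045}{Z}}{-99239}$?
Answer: $\frac{1591761}{117287199974} \approx 1.3571 \cdot 10^{-5}$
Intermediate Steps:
$\frac{\frac{25503}{-14413} - \frac{9045}{Z}}{-99239} = \frac{\frac{25503}{-14413} - \frac{9045}{-21402}}{-99239} = \left(25503 \left(- \frac{1}{14413}\right) - - \frac{1005}{2378}\right) \left(- \frac{1}{99239}\right) = \left(- \frac{25503}{14413} + \frac{1005}{2378}\right) \left(- \frac{1}{99239}\right) = \left(- \frac{1591761}{1181866}\right) \left(- \frac{1}{99239}\right) = \frac{1591761}{117287199974}$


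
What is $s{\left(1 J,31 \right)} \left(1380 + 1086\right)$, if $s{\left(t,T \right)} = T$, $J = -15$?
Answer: $76446$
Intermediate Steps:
$s{\left(1 J,31 \right)} \left(1380 + 1086\right) = 31 \left(1380 + 1086\right) = 31 \cdot 2466 = 76446$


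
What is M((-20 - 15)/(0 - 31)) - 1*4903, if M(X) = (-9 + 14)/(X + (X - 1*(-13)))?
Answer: -2318964/473 ≈ -4902.7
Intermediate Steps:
M(X) = 5/(13 + 2*X) (M(X) = 5/(X + (X + 13)) = 5/(X + (13 + X)) = 5/(13 + 2*X))
M((-20 - 15)/(0 - 31)) - 1*4903 = 5/(13 + 2*((-20 - 15)/(0 - 31))) - 1*4903 = 5/(13 + 2*(-35/(-31))) - 4903 = 5/(13 + 2*(-35*(-1/31))) - 4903 = 5/(13 + 2*(35/31)) - 4903 = 5/(13 + 70/31) - 4903 = 5/(473/31) - 4903 = 5*(31/473) - 4903 = 155/473 - 4903 = -2318964/473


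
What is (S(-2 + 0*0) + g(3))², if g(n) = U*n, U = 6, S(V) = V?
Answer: 256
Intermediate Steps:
g(n) = 6*n
(S(-2 + 0*0) + g(3))² = ((-2 + 0*0) + 6*3)² = ((-2 + 0) + 18)² = (-2 + 18)² = 16² = 256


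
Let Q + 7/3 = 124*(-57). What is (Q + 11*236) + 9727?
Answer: 15758/3 ≈ 5252.7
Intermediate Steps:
Q = -21211/3 (Q = -7/3 + 124*(-57) = -7/3 - 7068 = -21211/3 ≈ -7070.3)
(Q + 11*236) + 9727 = (-21211/3 + 11*236) + 9727 = (-21211/3 + 2596) + 9727 = -13423/3 + 9727 = 15758/3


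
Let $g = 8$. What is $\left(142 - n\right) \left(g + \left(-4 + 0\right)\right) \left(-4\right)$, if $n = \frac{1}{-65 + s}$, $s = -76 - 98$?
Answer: $- \frac{543024}{239} \approx -2272.1$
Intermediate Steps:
$s = -174$
$n = - \frac{1}{239}$ ($n = \frac{1}{-65 - 174} = \frac{1}{-239} = - \frac{1}{239} \approx -0.0041841$)
$\left(142 - n\right) \left(g + \left(-4 + 0\right)\right) \left(-4\right) = \left(142 - - \frac{1}{239}\right) \left(8 + \left(-4 + 0\right)\right) \left(-4\right) = \left(142 + \frac{1}{239}\right) \left(8 - 4\right) \left(-4\right) = \frac{33939 \cdot 4 \left(-4\right)}{239} = \frac{33939}{239} \left(-16\right) = - \frac{543024}{239}$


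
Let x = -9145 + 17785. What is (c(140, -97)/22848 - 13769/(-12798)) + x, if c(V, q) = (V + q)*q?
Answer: 421112069369/48734784 ≈ 8640.9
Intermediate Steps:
c(V, q) = q*(V + q)
x = 8640
(c(140, -97)/22848 - 13769/(-12798)) + x = (-97*(140 - 97)/22848 - 13769/(-12798)) + 8640 = (-97*43*(1/22848) - 13769*(-1/12798)) + 8640 = (-4171*1/22848 + 13769/12798) + 8640 = (-4171/22848 + 13769/12798) + 8640 = 43535609/48734784 + 8640 = 421112069369/48734784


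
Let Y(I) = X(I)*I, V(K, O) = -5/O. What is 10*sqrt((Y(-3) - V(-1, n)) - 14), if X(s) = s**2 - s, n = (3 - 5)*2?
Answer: 5*I*sqrt(205) ≈ 71.589*I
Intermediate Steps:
n = -4 (n = -2*2 = -4)
Y(I) = I**2*(-1 + I) (Y(I) = (I*(-1 + I))*I = I**2*(-1 + I))
10*sqrt((Y(-3) - V(-1, n)) - 14) = 10*sqrt(((-3)**2*(-1 - 3) - (-5)/(-4)) - 14) = 10*sqrt((9*(-4) - (-5)*(-1)/4) - 14) = 10*sqrt((-36 - 1*5/4) - 14) = 10*sqrt((-36 - 5/4) - 14) = 10*sqrt(-149/4 - 14) = 10*sqrt(-205/4) = 10*(I*sqrt(205)/2) = 5*I*sqrt(205)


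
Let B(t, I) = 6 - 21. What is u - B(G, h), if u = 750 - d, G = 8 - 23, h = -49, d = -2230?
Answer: 2995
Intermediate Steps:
G = -15
B(t, I) = -15
u = 2980 (u = 750 - 1*(-2230) = 750 + 2230 = 2980)
u - B(G, h) = 2980 - 1*(-15) = 2980 + 15 = 2995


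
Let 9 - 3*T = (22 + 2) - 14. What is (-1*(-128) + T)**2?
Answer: 146689/9 ≈ 16299.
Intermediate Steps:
T = -1/3 (T = 3 - ((22 + 2) - 14)/3 = 3 - (24 - 14)/3 = 3 - 1/3*10 = 3 - 10/3 = -1/3 ≈ -0.33333)
(-1*(-128) + T)**2 = (-1*(-128) - 1/3)**2 = (128 - 1/3)**2 = (383/3)**2 = 146689/9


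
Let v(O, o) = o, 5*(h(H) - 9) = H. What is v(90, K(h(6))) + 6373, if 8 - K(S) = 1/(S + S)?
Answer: 650857/102 ≈ 6381.0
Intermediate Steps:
h(H) = 9 + H/5
K(S) = 8 - 1/(2*S) (K(S) = 8 - 1/(S + S) = 8 - 1/(2*S))
v(90, K(h(6))) + 6373 = (8 - 1/(2*(9 + (⅕)*6))) + 6373 = (8 - 1/(2*(9 + 6/5))) + 6373 = (8 - 1/(2*51/5)) + 6373 = (8 - ½*5/51) + 6373 = (8 - 5/102) + 6373 = 811/102 + 6373 = 650857/102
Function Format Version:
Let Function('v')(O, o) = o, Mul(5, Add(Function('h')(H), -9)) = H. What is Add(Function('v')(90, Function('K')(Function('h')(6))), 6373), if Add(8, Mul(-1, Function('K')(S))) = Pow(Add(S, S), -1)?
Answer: Rational(650857, 102) ≈ 6381.0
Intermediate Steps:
Function('h')(H) = Add(9, Mul(Rational(1, 5), H))
Function('K')(S) = Add(8, Mul(Rational(-1, 2), Pow(S, -1))) (Function('K')(S) = Add(8, Mul(-1, Pow(Add(S, S), -1))) = Add(8, Mul(-1, Pow(Mul(2, S), -1))) = Add(8, Mul(-1, Mul(Rational(1, 2), Pow(S, -1)))) = Add(8, Mul(Rational(-1, 2), Pow(S, -1))))
Add(Function('v')(90, Function('K')(Function('h')(6))), 6373) = Add(Add(8, Mul(Rational(-1, 2), Pow(Add(9, Mul(Rational(1, 5), 6)), -1))), 6373) = Add(Add(8, Mul(Rational(-1, 2), Pow(Add(9, Rational(6, 5)), -1))), 6373) = Add(Add(8, Mul(Rational(-1, 2), Pow(Rational(51, 5), -1))), 6373) = Add(Add(8, Mul(Rational(-1, 2), Rational(5, 51))), 6373) = Add(Add(8, Rational(-5, 102)), 6373) = Add(Rational(811, 102), 6373) = Rational(650857, 102)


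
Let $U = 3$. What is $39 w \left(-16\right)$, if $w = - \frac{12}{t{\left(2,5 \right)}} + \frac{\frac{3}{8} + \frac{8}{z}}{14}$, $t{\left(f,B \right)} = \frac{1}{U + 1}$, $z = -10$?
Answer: $\frac{1048983}{35} \approx 29971.0$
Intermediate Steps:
$t{\left(f,B \right)} = \frac{1}{4}$ ($t{\left(f,B \right)} = \frac{1}{3 + 1} = \frac{1}{4}$)
$w = - \frac{26897}{560}$ ($w = - 12 \frac{1}{\frac{1}{4}} + \frac{\frac{3}{8} + \frac{8}{-10}}{14} = \left(-12\right) 4 + \left(3 \cdot \frac{1}{8} + 8 \left(- \frac{1}{10}\right)\right) \frac{1}{14} = -48 + \left(\frac{3}{8} - \frac{4}{5}\right) \frac{1}{14} = -48 - \frac{17}{560} = - \frac{26897}{560} \approx -48.03$)
$39 w \left(-16\right) = 39 \left(- \frac{26897}{560}\right) \left(-16\right) = \left(- \frac{1048983}{560}\right) \left(-16\right) = \frac{1048983}{35}$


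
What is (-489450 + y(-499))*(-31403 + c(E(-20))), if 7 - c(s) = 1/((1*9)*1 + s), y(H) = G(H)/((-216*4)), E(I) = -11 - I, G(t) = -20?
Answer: 59746113209155/3888 ≈ 1.5367e+10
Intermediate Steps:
y(H) = 5/216 (y(H) = -20/((-216*4)) = -20/(-864) = -20*(-1/864) = 5/216)
c(s) = 7 - 1/(9 + s) (c(s) = 7 - 1/((1*9)*1 + s) = 7 - 1/(9*1 + s) = 7 - 1/(9 + s))
(-489450 + y(-499))*(-31403 + c(E(-20))) = (-489450 + 5/216)*(-31403 + (62 + 7*(-11 - 1*(-20)))/(9 + (-11 - 1*(-20)))) = -105721195*(-31403 + (62 + 7*(-11 + 20))/(9 + (-11 + 20)))/216 = -105721195*(-31403 + (62 + 7*9)/(9 + 9))/216 = -105721195*(-31403 + (62 + 63)/18)/216 = -105721195*(-31403 + (1/18)*125)/216 = -105721195*(-31403 + 125/18)/216 = -105721195/216*(-565129/18) = 59746113209155/3888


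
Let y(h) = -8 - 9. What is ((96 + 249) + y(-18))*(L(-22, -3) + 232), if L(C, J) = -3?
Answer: 75112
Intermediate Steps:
y(h) = -17
((96 + 249) + y(-18))*(L(-22, -3) + 232) = ((96 + 249) - 17)*(-3 + 232) = (345 - 17)*229 = 328*229 = 75112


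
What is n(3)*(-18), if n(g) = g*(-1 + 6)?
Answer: -270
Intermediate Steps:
n(g) = 5*g (n(g) = g*5 = 5*g)
n(3)*(-18) = (5*3)*(-18) = 15*(-18) = -270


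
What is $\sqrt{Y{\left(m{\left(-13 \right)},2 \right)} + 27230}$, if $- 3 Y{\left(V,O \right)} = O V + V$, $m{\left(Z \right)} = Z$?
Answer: $3 \sqrt{3027} \approx 165.05$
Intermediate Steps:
$Y{\left(V,O \right)} = - \frac{V}{3} - \frac{O V}{3}$ ($Y{\left(V,O \right)} = - \frac{O V + V}{3} = - \frac{V + O V}{3} = - \frac{V}{3} - \frac{O V}{3}$)
$\sqrt{Y{\left(m{\left(-13 \right)},2 \right)} + 27230} = \sqrt{\left(- \frac{1}{3}\right) \left(-13\right) \left(1 + 2\right) + 27230} = \sqrt{\left(- \frac{1}{3}\right) \left(-13\right) 3 + 27230} = \sqrt{13 + 27230} = \sqrt{27243} = 3 \sqrt{3027}$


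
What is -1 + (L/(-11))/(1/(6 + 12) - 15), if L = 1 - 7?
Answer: -3067/2959 ≈ -1.0365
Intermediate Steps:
L = -6
-1 + (L/(-11))/(1/(6 + 12) - 15) = -1 + (-6/(-11))/(1/(6 + 12) - 15) = -1 + (-6*(-1/11))/(1/18 - 15) = -1 + 6/(11*(1/18 - 15)) = -1 + 6/(11*(-269/18)) = -1 + (6/11)*(-18/269) = -1 - 108/2959 = -3067/2959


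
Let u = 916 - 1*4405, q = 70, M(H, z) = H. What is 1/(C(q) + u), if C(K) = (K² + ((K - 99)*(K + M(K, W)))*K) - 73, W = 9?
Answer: -1/282862 ≈ -3.5353e-6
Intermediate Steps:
u = -3489 (u = 916 - 4405 = -3489)
C(K) = -73 + K² + 2*K²*(-99 + K) (C(K) = (K² + ((K - 99)*(K + K))*K) - 73 = (K² + ((-99 + K)*(2*K))*K) - 73 = (K² + (2*K*(-99 + K))*K) - 73 = (K² + 2*K²*(-99 + K)) - 73 = -73 + K² + 2*K²*(-99 + K))
1/(C(q) + u) = 1/((-73 - 197*70² + 2*70³) - 3489) = 1/((-73 - 197*4900 + 2*343000) - 3489) = 1/((-73 - 965300 + 686000) - 3489) = 1/(-279373 - 3489) = 1/(-282862) = -1/282862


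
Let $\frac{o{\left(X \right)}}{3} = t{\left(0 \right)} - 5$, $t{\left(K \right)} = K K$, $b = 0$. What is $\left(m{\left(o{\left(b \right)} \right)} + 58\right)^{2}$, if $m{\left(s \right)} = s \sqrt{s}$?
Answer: $\left(58 - 15 i \sqrt{15}\right)^{2} \approx -11.0 - 6739.0 i$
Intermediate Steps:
$t{\left(K \right)} = K^{2}$
$o{\left(X \right)} = -15$ ($o{\left(X \right)} = 3 \left(0^{2} - 5\right) = 3 \left(0 - 5\right) = 3 \left(-5\right) = -15$)
$m{\left(s \right)} = s^{\frac{3}{2}}$
$\left(m{\left(o{\left(b \right)} \right)} + 58\right)^{2} = \left(\left(-15\right)^{\frac{3}{2}} + 58\right)^{2} = \left(- 15 i \sqrt{15} + 58\right)^{2} = \left(58 - 15 i \sqrt{15}\right)^{2}$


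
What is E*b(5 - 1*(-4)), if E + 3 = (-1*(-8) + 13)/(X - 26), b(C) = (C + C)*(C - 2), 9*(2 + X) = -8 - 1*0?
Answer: -61047/130 ≈ -469.59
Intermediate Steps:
X = -26/9 (X = -2 + (-8 - 1*0)/9 = -2 + (-8 + 0)/9 = -2 + (⅑)*(-8) = -2 - 8/9 = -26/9 ≈ -2.8889)
b(C) = 2*C*(-2 + C) (b(C) = (2*C)*(-2 + C) = 2*C*(-2 + C))
E = -969/260 (E = -3 + (-1*(-8) + 13)/(-26/9 - 26) = -3 + (8 + 13)/(-260/9) = -3 + 21*(-9/260) = -3 - 189/260 = -969/260 ≈ -3.7269)
E*b(5 - 1*(-4)) = -969*(5 - 1*(-4))*(-2 + (5 - 1*(-4)))/130 = -969*(5 + 4)*(-2 + (5 + 4))/130 = -969*9*(-2 + 9)/130 = -969*9*7/130 = -969/260*126 = -61047/130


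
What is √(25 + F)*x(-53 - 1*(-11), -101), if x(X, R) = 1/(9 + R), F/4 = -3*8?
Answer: -I*√71/92 ≈ -0.091589*I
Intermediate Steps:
F = -96 (F = 4*(-3*8) = 4*(-24) = -96)
√(25 + F)*x(-53 - 1*(-11), -101) = √(25 - 96)/(9 - 101) = √(-71)/(-92) = (I*√71)*(-1/92) = -I*√71/92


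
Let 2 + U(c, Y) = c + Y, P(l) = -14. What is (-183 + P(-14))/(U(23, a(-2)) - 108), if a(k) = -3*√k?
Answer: 5713/2529 - 197*I*√2/2529 ≈ 2.259 - 0.11016*I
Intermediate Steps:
U(c, Y) = -2 + Y + c (U(c, Y) = -2 + (c + Y) = -2 + (Y + c) = -2 + Y + c)
(-183 + P(-14))/(U(23, a(-2)) - 108) = (-183 - 14)/((-2 - 3*I*√2 + 23) - 108) = -197/((-2 - 3*I*√2 + 23) - 108) = -197/((21 - 3*I*√2) - 108) = -197/(-87 - 3*I*√2)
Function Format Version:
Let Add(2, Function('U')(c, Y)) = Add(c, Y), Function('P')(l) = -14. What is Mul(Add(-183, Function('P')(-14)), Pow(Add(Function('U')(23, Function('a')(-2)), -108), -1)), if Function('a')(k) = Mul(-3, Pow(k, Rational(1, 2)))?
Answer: Add(Rational(5713, 2529), Mul(Rational(-197, 2529), I, Pow(2, Rational(1, 2)))) ≈ Add(2.2590, Mul(-0.11016, I))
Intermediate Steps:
Function('U')(c, Y) = Add(-2, Y, c) (Function('U')(c, Y) = Add(-2, Add(c, Y)) = Add(-2, Add(Y, c)) = Add(-2, Y, c))
Mul(Add(-183, Function('P')(-14)), Pow(Add(Function('U')(23, Function('a')(-2)), -108), -1)) = Mul(Add(-183, -14), Pow(Add(Add(-2, Mul(-3, Pow(-2, Rational(1, 2))), 23), -108), -1)) = Mul(-197, Pow(Add(Add(-2, Mul(-3, Mul(I, Pow(2, Rational(1, 2)))), 23), -108), -1)) = Mul(-197, Pow(Add(Add(-2, Mul(-3, I, Pow(2, Rational(1, 2))), 23), -108), -1)) = Mul(-197, Pow(Add(Add(21, Mul(-3, I, Pow(2, Rational(1, 2)))), -108), -1)) = Mul(-197, Pow(Add(-87, Mul(-3, I, Pow(2, Rational(1, 2)))), -1))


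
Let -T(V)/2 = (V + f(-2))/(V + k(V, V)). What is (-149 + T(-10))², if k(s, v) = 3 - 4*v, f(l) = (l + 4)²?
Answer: 2673225/121 ≈ 22093.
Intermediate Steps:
f(l) = (4 + l)²
T(V) = -2*(4 + V)/(3 - 3*V) (T(V) = -2*(V + (4 - 2)²)/(V + (3 - 4*V)) = -2*(V + 2²)/(3 - 3*V) = -2*(V + 4)/(3 - 3*V) = -2*(4 + V)/(3 - 3*V))
(-149 + T(-10))² = (-149 + 2*(4 - 10)/(3*(-1 - 10)))² = (-149 + (⅔)*(-6)/(-11))² = (-149 + (⅔)*(-1/11)*(-6))² = (-149 + 4/11)² = (-1635/11)² = 2673225/121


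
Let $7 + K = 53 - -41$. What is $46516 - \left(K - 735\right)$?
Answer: $47164$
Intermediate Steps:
$K = 87$ ($K = -7 + \left(53 - -41\right) = -7 + \left(53 + 41\right) = -7 + 94 = 87$)
$46516 - \left(K - 735\right) = 46516 - \left(87 - 735\right) = 46516 - -648 = 46516 + 648 = 47164$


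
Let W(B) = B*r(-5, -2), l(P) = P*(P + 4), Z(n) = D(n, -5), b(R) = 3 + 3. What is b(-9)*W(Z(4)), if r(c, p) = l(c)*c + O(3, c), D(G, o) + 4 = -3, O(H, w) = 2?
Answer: 966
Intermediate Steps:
b(R) = 6
D(G, o) = -7 (D(G, o) = -4 - 3 = -7)
Z(n) = -7
l(P) = P*(4 + P)
r(c, p) = 2 + c**2*(4 + c) (r(c, p) = (c*(4 + c))*c + 2 = c**2*(4 + c) + 2 = 2 + c**2*(4 + c))
W(B) = -23*B (W(B) = B*(2 + (-5)**2*(4 - 5)) = B*(2 + 25*(-1)) = B*(2 - 25) = B*(-23) = -23*B)
b(-9)*W(Z(4)) = 6*(-23*(-7)) = 6*161 = 966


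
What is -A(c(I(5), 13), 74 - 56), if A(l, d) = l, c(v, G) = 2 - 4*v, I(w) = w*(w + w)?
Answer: 198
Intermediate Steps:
I(w) = 2*w**2 (I(w) = w*(2*w) = 2*w**2)
-A(c(I(5), 13), 74 - 56) = -(2 - 8*5**2) = -(2 - 8*25) = -(2 - 4*50) = -(2 - 200) = -1*(-198) = 198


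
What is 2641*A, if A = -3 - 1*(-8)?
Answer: 13205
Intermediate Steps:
A = 5 (A = -3 + 8 = 5)
2641*A = 2641*5 = 13205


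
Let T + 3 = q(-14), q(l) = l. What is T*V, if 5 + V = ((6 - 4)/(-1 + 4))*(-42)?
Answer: 561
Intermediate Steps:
T = -17 (T = -3 - 14 = -17)
V = -33 (V = -5 + ((6 - 4)/(-1 + 4))*(-42) = -5 + (2/3)*(-42) = -5 - 28 = -33)
T*V = -17*(-33) = 561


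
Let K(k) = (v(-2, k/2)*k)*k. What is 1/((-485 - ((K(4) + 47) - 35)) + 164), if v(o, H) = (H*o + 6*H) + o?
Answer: -1/429 ≈ -0.0023310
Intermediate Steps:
v(o, H) = o + 6*H + H*o (v(o, H) = (6*H + H*o) + o = o + 6*H + H*o)
K(k) = k²*(-2 + 2*k) (K(k) = ((-2 + 6*(k/2) + (k/2)*(-2))*k)*k = ((-2 + 3*k - k)*k)*k = ((-2 + 2*k)*k)*k = (k*(-2 + 2*k))*k = k²*(-2 + 2*k))
1/((-485 - ((K(4) + 47) - 35)) + 164) = 1/((-485 - ((2*4²*(-1 + 4) + 47) - 35)) + 164) = 1/((-485 - ((2*16*3 + 47) - 35)) + 164) = 1/((-485 - ((96 + 47) - 35)) + 164) = 1/((-485 - (143 - 35)) + 164) = 1/((-485 - 1*108) + 164) = 1/((-485 - 108) + 164) = 1/(-593 + 164) = 1/(-429) = -1/429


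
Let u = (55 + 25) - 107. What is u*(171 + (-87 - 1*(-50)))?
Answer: -3618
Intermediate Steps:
u = -27 (u = 80 - 107 = -27)
u*(171 + (-87 - 1*(-50))) = -27*(171 + (-87 - 1*(-50))) = -27*(171 + (-87 + 50)) = -27*(171 - 37) = -27*134 = -3618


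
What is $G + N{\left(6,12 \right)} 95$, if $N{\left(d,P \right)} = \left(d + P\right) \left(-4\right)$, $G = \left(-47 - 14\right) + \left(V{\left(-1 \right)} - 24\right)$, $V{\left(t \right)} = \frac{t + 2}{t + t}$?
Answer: $- \frac{13851}{2} \approx -6925.5$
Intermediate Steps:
$V{\left(t \right)} = \frac{2 + t}{2 t}$
$G = - \frac{171}{2}$ ($G = \left(-47 - 14\right) - \left(24 - \frac{2 - 1}{2 \left(-1\right)}\right) = -61 - \left(24 + \frac{1}{2} \cdot 1\right) = -61 - \frac{49}{2} = - \frac{171}{2} \approx -85.5$)
$N{\left(d,P \right)} = - 4 P - 4 d$ ($N{\left(d,P \right)} = \left(P + d\right) \left(-4\right) = - 4 P - 4 d$)
$G + N{\left(6,12 \right)} 95 = - \frac{171}{2} + \left(\left(-4\right) 12 - 24\right) 95 = - \frac{171}{2} + \left(-48 - 24\right) 95 = - \frac{171}{2} - 6840 = - \frac{13851}{2}$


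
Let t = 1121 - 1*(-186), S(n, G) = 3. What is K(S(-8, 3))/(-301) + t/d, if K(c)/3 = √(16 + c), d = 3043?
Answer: 1307/3043 - 3*√19/301 ≈ 0.38607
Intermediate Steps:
t = 1307 (t = 1121 + 186 = 1307)
K(c) = 3*√(16 + c)
K(S(-8, 3))/(-301) + t/d = (3*√(16 + 3))/(-301) + 1307/3043 = (3*√19)*(-1/301) + 1307*(1/3043) = -3*√19/301 + 1307/3043 = 1307/3043 - 3*√19/301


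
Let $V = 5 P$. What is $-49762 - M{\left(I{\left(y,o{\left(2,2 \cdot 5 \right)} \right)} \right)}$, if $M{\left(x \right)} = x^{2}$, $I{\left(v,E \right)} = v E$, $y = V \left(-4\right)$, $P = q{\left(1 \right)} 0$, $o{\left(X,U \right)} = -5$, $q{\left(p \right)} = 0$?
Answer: $-49762$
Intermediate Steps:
$P = 0$ ($P = 0 \cdot 0 = 0$)
$V = 0$ ($V = 5 \cdot 0 = 0$)
$y = 0$ ($y = 0 \left(-4\right) = 0$)
$I{\left(v,E \right)} = E v$
$-49762 - M{\left(I{\left(y,o{\left(2,2 \cdot 5 \right)} \right)} \right)} = -49762 - \left(\left(-5\right) 0\right)^{2} = -49762 - 0^{2} = -49762 - 0 = -49762 + 0 = -49762$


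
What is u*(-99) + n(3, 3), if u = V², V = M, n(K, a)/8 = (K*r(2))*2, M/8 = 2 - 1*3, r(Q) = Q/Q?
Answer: -6288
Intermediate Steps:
r(Q) = 1
M = -8 (M = 8*(2 - 1*3) = 8*(2 - 3) = 8*(-1) = -8)
n(K, a) = 16*K (n(K, a) = 8*((K*1)*2) = 8*(K*2) = 8*(2*K) = 16*K)
V = -8
u = 64 (u = (-8)² = 64)
u*(-99) + n(3, 3) = 64*(-99) + 16*3 = -6336 + 48 = -6288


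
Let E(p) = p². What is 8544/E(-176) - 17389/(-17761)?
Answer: 21574739/17192648 ≈ 1.2549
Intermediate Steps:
8544/E(-176) - 17389/(-17761) = 8544/((-176)²) - 17389/(-17761) = 8544/30976 - 17389*(-1/17761) = 8544*(1/30976) + 17389/17761 = 267/968 + 17389/17761 = 21574739/17192648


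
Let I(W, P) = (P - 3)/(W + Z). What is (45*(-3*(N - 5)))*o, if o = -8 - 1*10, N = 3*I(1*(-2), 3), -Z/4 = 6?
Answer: -12150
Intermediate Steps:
Z = -24 (Z = -4*6 = -24)
I(W, P) = (-3 + P)/(-24 + W) (I(W, P) = (P - 3)/(W - 24) = (-3 + P)/(-24 + W))
N = 0 (N = 3*((-3 + 3)/(-24 + 1*(-2))) = 3*(0/(-24 - 2)) = 3*(0/(-26)) = 3*(-1/26*0) = 3*0 = 0)
o = -18 (o = -8 - 10 = -18)
(45*(-3*(N - 5)))*o = (45*(-3*(0 - 5)))*(-18) = (45*(-3*(-5)))*(-18) = (45*15)*(-18) = 675*(-18) = -12150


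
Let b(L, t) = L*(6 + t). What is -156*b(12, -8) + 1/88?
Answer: 329473/88 ≈ 3744.0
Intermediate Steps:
-156*b(12, -8) + 1/88 = -1872*(6 - 8) + 1/88 = -1872*(-2) + 1/88 = -156*(-24) + 1/88 = 3744 + 1/88 = 329473/88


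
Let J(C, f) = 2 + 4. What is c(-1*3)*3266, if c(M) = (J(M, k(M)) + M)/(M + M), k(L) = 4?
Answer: -1633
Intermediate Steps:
J(C, f) = 6
c(M) = (6 + M)/(2*M) (c(M) = (6 + M)/(M + M) = (6 + M)/((2*M)) = (6 + M)*(1/(2*M)) = (6 + M)/(2*M))
c(-1*3)*3266 = ((6 - 1*3)/(2*((-1*3))))*3266 = ((½)*(6 - 3)/(-3))*3266 = ((½)*(-⅓)*3)*3266 = -½*3266 = -1633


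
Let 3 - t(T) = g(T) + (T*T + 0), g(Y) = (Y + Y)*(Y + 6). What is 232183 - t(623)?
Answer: 1404043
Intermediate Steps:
g(Y) = 2*Y*(6 + Y) (g(Y) = (2*Y)*(6 + Y) = 2*Y*(6 + Y))
t(T) = 3 - T**2 - 2*T*(6 + T) (t(T) = 3 - (2*T*(6 + T) + (T*T + 0)) = 3 - (2*T*(6 + T) + (T**2 + 0)) = 3 - (2*T*(6 + T) + T**2) = 3 - (T**2 + 2*T*(6 + T)) = 3 + (-T**2 - 2*T*(6 + T)) = 3 - T**2 - 2*T*(6 + T))
232183 - t(623) = 232183 - (3 - 12*623 - 3*623**2) = 232183 - (3 - 7476 - 3*388129) = 232183 - (3 - 7476 - 1164387) = 232183 - 1*(-1171860) = 232183 + 1171860 = 1404043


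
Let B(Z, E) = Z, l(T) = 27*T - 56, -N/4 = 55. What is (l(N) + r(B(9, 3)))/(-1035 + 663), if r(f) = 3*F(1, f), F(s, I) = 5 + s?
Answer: 2989/186 ≈ 16.070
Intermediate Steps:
N = -220 (N = -4*55 = -220)
l(T) = -56 + 27*T
r(f) = 18 (r(f) = 3*(5 + 1) = 3*6 = 18)
(l(N) + r(B(9, 3)))/(-1035 + 663) = ((-56 + 27*(-220)) + 18)/(-1035 + 663) = ((-56 - 5940) + 18)/(-372) = (-5996 + 18)*(-1/372) = -5978*(-1/372) = 2989/186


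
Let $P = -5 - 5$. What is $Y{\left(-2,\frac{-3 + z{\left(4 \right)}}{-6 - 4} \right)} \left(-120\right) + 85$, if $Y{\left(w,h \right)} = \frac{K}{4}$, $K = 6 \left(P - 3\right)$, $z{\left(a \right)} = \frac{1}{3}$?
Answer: $2425$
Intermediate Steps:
$P = -10$ ($P = -5 - 5 = -10$)
$z{\left(a \right)} = \frac{1}{3}$
$K = -78$ ($K = 6 \left(-10 - 3\right) = 6 \left(-13\right) = -78$)
$Y{\left(w,h \right)} = - \frac{39}{2}$ ($Y{\left(w,h \right)} = - \frac{78}{4} = \left(-78\right) \frac{1}{4} = - \frac{39}{2}$)
$Y{\left(-2,\frac{-3 + z{\left(4 \right)}}{-6 - 4} \right)} \left(-120\right) + 85 = \left(- \frac{39}{2}\right) \left(-120\right) + 85 = 2340 + 85 = 2425$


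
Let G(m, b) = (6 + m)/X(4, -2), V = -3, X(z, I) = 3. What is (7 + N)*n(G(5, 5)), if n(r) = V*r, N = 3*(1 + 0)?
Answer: -110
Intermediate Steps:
N = 3 (N = 3*1 = 3)
G(m, b) = 2 + m/3 (G(m, b) = (6 + m)/3 = (6 + m)*(⅓) = 2 + m/3)
n(r) = -3*r
(7 + N)*n(G(5, 5)) = (7 + 3)*(-3*(2 + (⅓)*5)) = 10*(-3*(2 + 5/3)) = 10*(-3*11/3) = 10*(-11) = -110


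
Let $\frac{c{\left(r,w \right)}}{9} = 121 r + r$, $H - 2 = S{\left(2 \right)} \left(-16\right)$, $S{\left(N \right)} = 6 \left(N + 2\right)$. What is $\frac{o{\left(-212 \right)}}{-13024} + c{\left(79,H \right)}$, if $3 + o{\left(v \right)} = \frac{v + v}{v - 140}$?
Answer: $\frac{49708023631}{573056} \approx 86742.0$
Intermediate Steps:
$o{\left(v \right)} = -3 + \frac{2 v}{-140 + v}$ ($o{\left(v \right)} = -3 + \frac{v + v}{v - 140} = -3 + \frac{2 v}{-140 + v}$)
$S{\left(N \right)} = 12 + 6 N$ ($S{\left(N \right)} = 6 \left(2 + N\right) = 12 + 6 N$)
$H = -382$ ($H = 2 + \left(12 + 6 \cdot 2\right) \left(-16\right) = 2 + \left(12 + 12\right) \left(-16\right) = 2 + 24 \left(-16\right) = 2 - 384 = -382$)
$c{\left(r,w \right)} = 1098 r$ ($c{\left(r,w \right)} = 9 \left(121 r + r\right) = 9 \cdot 122 r = 1098 r$)
$\frac{o{\left(-212 \right)}}{-13024} + c{\left(79,H \right)} = \frac{\frac{1}{-140 - 212} \left(420 - -212\right)}{-13024} + 1098 \cdot 79 = \frac{420 + 212}{-352} \left(- \frac{1}{13024}\right) + 86742 = \left(- \frac{1}{352}\right) 632 \left(- \frac{1}{13024}\right) + 86742 = \left(- \frac{79}{44}\right) \left(- \frac{1}{13024}\right) + 86742 = \frac{79}{573056} + 86742 = \frac{49708023631}{573056}$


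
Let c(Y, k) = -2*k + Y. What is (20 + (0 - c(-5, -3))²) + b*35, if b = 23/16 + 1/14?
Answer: 1181/16 ≈ 73.813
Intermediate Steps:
c(Y, k) = Y - 2*k
b = 169/112 (b = 23*(1/16) + 1*(1/14) = 23/16 + 1/14 = 169/112 ≈ 1.5089)
(20 + (0 - c(-5, -3))²) + b*35 = (20 + (0 - (-5 - 2*(-3)))²) + (169/112)*35 = (20 + (0 - (-5 + 6))²) + 845/16 = (20 + (0 - 1*1)²) + 845/16 = (20 + (0 - 1)²) + 845/16 = (20 + (-1)²) + 845/16 = (20 + 1) + 845/16 = 21 + 845/16 = 1181/16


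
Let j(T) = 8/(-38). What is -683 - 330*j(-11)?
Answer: -11657/19 ≈ -613.53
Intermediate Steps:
j(T) = -4/19 (j(T) = 8*(-1/38) = -4/19)
-683 - 330*j(-11) = -683 - 330*(-4/19) = -683 + 1320/19 = -11657/19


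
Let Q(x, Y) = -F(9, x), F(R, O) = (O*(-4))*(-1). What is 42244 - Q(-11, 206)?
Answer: 42200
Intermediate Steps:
F(R, O) = 4*O (F(R, O) = -4*O*(-1) = 4*O)
Q(x, Y) = -4*x
42244 - Q(-11, 206) = 42244 - (-4)*(-11) = 42244 - 1*44 = 42244 - 44 = 42200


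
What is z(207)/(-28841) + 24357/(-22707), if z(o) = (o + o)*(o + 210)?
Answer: -1540857101/218297529 ≈ -7.0585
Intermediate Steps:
z(o) = 2*o*(210 + o) (z(o) = (2*o)*(210 + o) = 2*o*(210 + o))
z(207)/(-28841) + 24357/(-22707) = (2*207*(210 + 207))/(-28841) + 24357/(-22707) = (2*207*417)*(-1/28841) + 24357*(-1/22707) = 172638*(-1/28841) - 8119/7569 = -172638/28841 - 8119/7569 = -1540857101/218297529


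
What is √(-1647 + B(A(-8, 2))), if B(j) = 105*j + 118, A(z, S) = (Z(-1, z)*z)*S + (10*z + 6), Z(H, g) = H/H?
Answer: I*√10979 ≈ 104.78*I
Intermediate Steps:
Z(H, g) = 1
A(z, S) = 6 + 10*z + S*z (A(z, S) = (1*z)*S + (10*z + 6) = z*S + (6 + 10*z) = S*z + (6 + 10*z) = 6 + 10*z + S*z)
B(j) = 118 + 105*j
√(-1647 + B(A(-8, 2))) = √(-1647 + (118 + 105*(6 + 10*(-8) + 2*(-8)))) = √(-1647 + (118 + 105*(6 - 80 - 16))) = √(-1647 + (118 + 105*(-90))) = √(-1647 + (118 - 9450)) = √(-1647 - 9332) = √(-10979) = I*√10979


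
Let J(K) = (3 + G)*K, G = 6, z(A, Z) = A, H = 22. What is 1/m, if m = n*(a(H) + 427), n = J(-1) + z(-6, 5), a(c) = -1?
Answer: -1/6390 ≈ -0.00015649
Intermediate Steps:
J(K) = 9*K (J(K) = (3 + 6)*K = 9*K)
n = -15 (n = 9*(-1) - 6 = -9 - 6 = -15)
m = -6390 (m = -15*(-1 + 427) = -15*426 = -6390)
1/m = 1/(-6390) = -1/6390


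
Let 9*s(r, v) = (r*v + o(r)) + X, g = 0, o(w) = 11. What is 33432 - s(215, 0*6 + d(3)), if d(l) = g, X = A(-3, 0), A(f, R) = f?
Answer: 300880/9 ≈ 33431.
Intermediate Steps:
X = -3
d(l) = 0
s(r, v) = 8/9 + r*v/9 (s(r, v) = ((r*v + 11) - 3)/9 = ((11 + r*v) - 3)/9 = (8 + r*v)/9 = 8/9 + r*v/9)
33432 - s(215, 0*6 + d(3)) = 33432 - (8/9 + (⅑)*215*(0*6 + 0)) = 33432 - (8/9 + (⅑)*215*(0 + 0)) = 33432 - (8/9 + (⅑)*215*0) = 33432 - (8/9 + 0) = 33432 - 1*8/9 = 33432 - 8/9 = 300880/9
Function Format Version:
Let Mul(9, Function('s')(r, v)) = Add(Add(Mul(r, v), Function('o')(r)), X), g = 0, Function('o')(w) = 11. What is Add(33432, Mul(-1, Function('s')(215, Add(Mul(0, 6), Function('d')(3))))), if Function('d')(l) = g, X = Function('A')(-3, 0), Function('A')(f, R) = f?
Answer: Rational(300880, 9) ≈ 33431.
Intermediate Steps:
X = -3
Function('d')(l) = 0
Function('s')(r, v) = Add(Rational(8, 9), Mul(Rational(1, 9), r, v)) (Function('s')(r, v) = Mul(Rational(1, 9), Add(Add(Mul(r, v), 11), -3)) = Mul(Rational(1, 9), Add(Add(11, Mul(r, v)), -3)) = Mul(Rational(1, 9), Add(8, Mul(r, v))) = Add(Rational(8, 9), Mul(Rational(1, 9), r, v)))
Add(33432, Mul(-1, Function('s')(215, Add(Mul(0, 6), Function('d')(3))))) = Add(33432, Mul(-1, Add(Rational(8, 9), Mul(Rational(1, 9), 215, Add(Mul(0, 6), 0))))) = Add(33432, Mul(-1, Add(Rational(8, 9), Mul(Rational(1, 9), 215, Add(0, 0))))) = Add(33432, Mul(-1, Add(Rational(8, 9), Mul(Rational(1, 9), 215, 0)))) = Add(33432, Mul(-1, Add(Rational(8, 9), 0))) = Add(33432, Mul(-1, Rational(8, 9))) = Add(33432, Rational(-8, 9)) = Rational(300880, 9)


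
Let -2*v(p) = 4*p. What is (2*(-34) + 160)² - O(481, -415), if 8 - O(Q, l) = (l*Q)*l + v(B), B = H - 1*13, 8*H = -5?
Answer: 331394833/4 ≈ 8.2849e+7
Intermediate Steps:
H = -5/8 (H = (⅛)*(-5) = -5/8 ≈ -0.62500)
B = -109/8 (B = -5/8 - 1*13 = -5/8 - 13 = -109/8 ≈ -13.625)
v(p) = -2*p
O(Q, l) = -77/4 - Q*l² (O(Q, l) = 8 - ((l*Q)*l - 2*(-109/8)) = 8 - ((Q*l)*l + 109/4) = 8 - (Q*l² + 109/4) = 8 - (109/4 + Q*l²) = 8 + (-109/4 - Q*l²) = -77/4 - Q*l²)
(2*(-34) + 160)² - O(481, -415) = (2*(-34) + 160)² - (-77/4 - 1*481*(-415)²) = (-68 + 160)² - (-77/4 - 1*481*172225) = 92² - (-77/4 - 82840225) = 8464 - 1*(-331360977/4) = 8464 + 331360977/4 = 331394833/4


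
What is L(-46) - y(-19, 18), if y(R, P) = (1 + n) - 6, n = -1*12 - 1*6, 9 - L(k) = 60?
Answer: -28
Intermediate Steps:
L(k) = -51 (L(k) = 9 - 1*60 = 9 - 60 = -51)
n = -18 (n = -12 - 6 = -18)
y(R, P) = -23 (y(R, P) = (1 - 18) - 6 = -17 - 6 = -23)
L(-46) - y(-19, 18) = -51 - 1*(-23) = -51 + 23 = -28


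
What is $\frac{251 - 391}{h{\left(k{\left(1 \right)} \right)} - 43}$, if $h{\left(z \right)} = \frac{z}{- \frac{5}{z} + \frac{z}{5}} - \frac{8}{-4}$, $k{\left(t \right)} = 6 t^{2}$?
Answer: $\frac{1540}{271} \approx 5.6827$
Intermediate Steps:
$h{\left(z \right)} = 2 + \frac{z}{- \frac{5}{z} + \frac{z}{5}}$ ($h{\left(z \right)} = \frac{z}{- \frac{5}{z} + z \frac{1}{5}} - -2 = \frac{z}{- \frac{5}{z} + \frac{z}{5}} + 2 = 2 + \frac{z}{- \frac{5}{z} + \frac{z}{5}}$)
$\frac{251 - 391}{h{\left(k{\left(1 \right)} \right)} - 43} = \frac{251 - 391}{\frac{-50 + 7 \left(6 \cdot 1^{2}\right)^{2}}{-25 + \left(6 \cdot 1^{2}\right)^{2}} - 43} = - \frac{140}{\frac{-50 + 7 \left(6 \cdot 1\right)^{2}}{-25 + \left(6 \cdot 1\right)^{2}} - 43} = - \frac{140}{\frac{-50 + 7 \cdot 6^{2}}{-25 + 6^{2}} - 43} = - \frac{140}{\frac{-50 + 7 \cdot 36}{-25 + 36} - 43} = - \frac{140}{\frac{-50 + 252}{11} - 43} = - \frac{140}{\frac{1}{11} \cdot 202 - 43} = - \frac{140}{\frac{202}{11} - 43} = - \frac{140}{- \frac{271}{11}} = \left(-140\right) \left(- \frac{11}{271}\right) = \frac{1540}{271}$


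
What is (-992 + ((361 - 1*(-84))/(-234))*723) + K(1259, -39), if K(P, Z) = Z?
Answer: -187663/78 ≈ -2405.9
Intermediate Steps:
(-992 + ((361 - 1*(-84))/(-234))*723) + K(1259, -39) = (-992 + ((361 - 1*(-84))/(-234))*723) - 39 = (-992 + ((361 + 84)*(-1/234))*723) - 39 = (-992 + (445*(-1/234))*723) - 39 = (-992 - 445/234*723) - 39 = (-992 - 107245/78) - 39 = -184621/78 - 39 = -187663/78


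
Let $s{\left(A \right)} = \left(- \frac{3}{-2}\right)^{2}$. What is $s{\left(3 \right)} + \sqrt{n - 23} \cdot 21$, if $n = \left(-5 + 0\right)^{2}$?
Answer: $\frac{9}{4} + 21 \sqrt{2} \approx 31.948$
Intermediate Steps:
$n = 25$ ($n = \left(-5\right)^{2} = 25$)
$s{\left(A \right)} = \frac{9}{4}$ ($s{\left(A \right)} = \left(\left(-3\right) \left(- \frac{1}{2}\right)\right)^{2} = \left(\frac{3}{2}\right)^{2} = \frac{9}{4}$)
$s{\left(3 \right)} + \sqrt{n - 23} \cdot 21 = \frac{9}{4} + \sqrt{25 - 23} \cdot 21 = \frac{9}{4} + \sqrt{2} \cdot 21 = \frac{9}{4} + 21 \sqrt{2}$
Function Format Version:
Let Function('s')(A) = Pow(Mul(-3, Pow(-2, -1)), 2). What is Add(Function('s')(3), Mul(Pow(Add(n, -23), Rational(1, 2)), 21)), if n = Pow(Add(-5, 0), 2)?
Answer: Add(Rational(9, 4), Mul(21, Pow(2, Rational(1, 2)))) ≈ 31.948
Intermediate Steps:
n = 25 (n = Pow(-5, 2) = 25)
Function('s')(A) = Rational(9, 4) (Function('s')(A) = Pow(Mul(-3, Rational(-1, 2)), 2) = Pow(Rational(3, 2), 2) = Rational(9, 4))
Add(Function('s')(3), Mul(Pow(Add(n, -23), Rational(1, 2)), 21)) = Add(Rational(9, 4), Mul(Pow(Add(25, -23), Rational(1, 2)), 21)) = Add(Rational(9, 4), Mul(Pow(2, Rational(1, 2)), 21)) = Add(Rational(9, 4), Mul(21, Pow(2, Rational(1, 2))))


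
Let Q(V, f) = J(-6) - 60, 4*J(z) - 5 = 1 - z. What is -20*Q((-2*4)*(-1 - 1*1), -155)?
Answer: 1140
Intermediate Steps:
J(z) = 3/2 - z/4 (J(z) = 5/4 + (1 - z)/4 = 5/4 + (¼ - z/4) = 3/2 - z/4)
Q(V, f) = -57 (Q(V, f) = (3/2 - ¼*(-6)) - 60 = (3/2 + 3/2) - 60 = 3 - 60 = -57)
-20*Q((-2*4)*(-1 - 1*1), -155) = -20*(-57) = 1140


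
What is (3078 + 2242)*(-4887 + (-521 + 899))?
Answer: -23987880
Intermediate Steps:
(3078 + 2242)*(-4887 + (-521 + 899)) = 5320*(-4887 + 378) = 5320*(-4509) = -23987880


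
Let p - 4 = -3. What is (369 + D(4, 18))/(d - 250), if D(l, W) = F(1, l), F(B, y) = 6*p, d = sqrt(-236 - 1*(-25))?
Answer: -93750/62711 - 375*I*sqrt(211)/62711 ≈ -1.495 - 0.086862*I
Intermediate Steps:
p = 1 (p = 4 - 3 = 1)
d = I*sqrt(211) (d = sqrt(-236 + 25) = sqrt(-211) = I*sqrt(211) ≈ 14.526*I)
F(B, y) = 6 (F(B, y) = 6*1 = 6)
D(l, W) = 6
(369 + D(4, 18))/(d - 250) = (369 + 6)/(I*sqrt(211) - 250) = 375/(-250 + I*sqrt(211))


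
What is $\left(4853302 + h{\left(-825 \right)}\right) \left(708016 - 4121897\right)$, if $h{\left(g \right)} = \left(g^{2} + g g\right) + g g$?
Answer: $-23539313751937$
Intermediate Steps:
$h{\left(g \right)} = 3 g^{2}$ ($h{\left(g \right)} = \left(g^{2} + g^{2}\right) + g^{2} = 2 g^{2} + g^{2} = 3 g^{2}$)
$\left(4853302 + h{\left(-825 \right)}\right) \left(708016 - 4121897\right) = \left(4853302 + 3 \left(-825\right)^{2}\right) \left(708016 - 4121897\right) = \left(4853302 + 3 \cdot 680625\right) \left(-3413881\right) = \left(4853302 + 2041875\right) \left(-3413881\right) = 6895177 \left(-3413881\right) = -23539313751937$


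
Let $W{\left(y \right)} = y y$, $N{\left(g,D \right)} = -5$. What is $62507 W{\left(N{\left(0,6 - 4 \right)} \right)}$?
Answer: $1562675$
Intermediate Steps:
$W{\left(y \right)} = y^{2}$
$62507 W{\left(N{\left(0,6 - 4 \right)} \right)} = 62507 \left(-5\right)^{2} = 62507 \cdot 25 = 1562675$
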